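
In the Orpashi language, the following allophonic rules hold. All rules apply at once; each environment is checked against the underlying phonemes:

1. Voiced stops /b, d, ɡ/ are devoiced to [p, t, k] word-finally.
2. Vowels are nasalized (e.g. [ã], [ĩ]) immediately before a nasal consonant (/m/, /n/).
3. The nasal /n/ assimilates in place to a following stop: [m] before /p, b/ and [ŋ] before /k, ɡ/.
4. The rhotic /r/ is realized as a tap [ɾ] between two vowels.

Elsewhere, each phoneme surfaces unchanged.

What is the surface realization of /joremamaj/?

/j/ stays [j].
/o/ (between /j/ and /r/): rule 2 targets it, but not before a nasal consonant → unchanged [o].
/r/ meets the environment for rule 4 (between two vowels) → [ɾ].
/e/ meets the environment for rule 2 (before a nasal consonant) → [ẽ].
/m/ (between /e/ and /a/) is unaffected → [m].
/a/ meets the environment for rule 2 (before a nasal consonant) → [ã].
/m/ (between /a/ and /a/) is unaffected → [m].
/a/ — between /m/ and /j/; rule 2 does not apply here → [a].
/j/ (word-final): no rule targets it → [j].

[joɾẽmãmaj]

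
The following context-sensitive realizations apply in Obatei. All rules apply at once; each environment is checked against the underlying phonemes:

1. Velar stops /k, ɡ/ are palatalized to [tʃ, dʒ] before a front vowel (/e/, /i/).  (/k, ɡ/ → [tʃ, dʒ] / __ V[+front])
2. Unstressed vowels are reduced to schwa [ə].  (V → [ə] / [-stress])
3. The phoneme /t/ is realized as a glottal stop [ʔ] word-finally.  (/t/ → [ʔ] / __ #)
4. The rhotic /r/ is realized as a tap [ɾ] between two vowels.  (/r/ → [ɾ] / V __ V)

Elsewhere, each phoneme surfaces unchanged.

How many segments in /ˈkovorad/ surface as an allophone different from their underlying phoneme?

3

Segments that undergo a rule: /o/ → [ə] (rule 2); /r/ → [ɾ] (rule 4); /a/ → [ə] (rule 2).
All other segments surface unchanged.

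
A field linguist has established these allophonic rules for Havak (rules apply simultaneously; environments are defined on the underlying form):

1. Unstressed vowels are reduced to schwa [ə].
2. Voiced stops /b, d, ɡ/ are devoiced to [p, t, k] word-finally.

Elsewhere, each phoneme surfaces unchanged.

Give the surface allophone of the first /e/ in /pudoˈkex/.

/e/ (between /k/ and /x/) fails the environment for rule 1, so it stays [e].

[e]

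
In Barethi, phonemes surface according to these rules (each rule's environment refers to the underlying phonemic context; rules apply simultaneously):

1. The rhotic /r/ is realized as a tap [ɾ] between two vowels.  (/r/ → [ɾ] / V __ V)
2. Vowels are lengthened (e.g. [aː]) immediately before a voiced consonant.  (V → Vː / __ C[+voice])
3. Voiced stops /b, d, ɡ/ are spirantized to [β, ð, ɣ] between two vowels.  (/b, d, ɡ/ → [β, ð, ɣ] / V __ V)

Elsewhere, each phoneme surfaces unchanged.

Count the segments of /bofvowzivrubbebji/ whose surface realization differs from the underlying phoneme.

4

Segments that undergo a rule: /o/ → [oː] (rule 2); /i/ → [iː] (rule 2); /u/ → [uː] (rule 2); /e/ → [eː] (rule 2).
All other segments surface unchanged.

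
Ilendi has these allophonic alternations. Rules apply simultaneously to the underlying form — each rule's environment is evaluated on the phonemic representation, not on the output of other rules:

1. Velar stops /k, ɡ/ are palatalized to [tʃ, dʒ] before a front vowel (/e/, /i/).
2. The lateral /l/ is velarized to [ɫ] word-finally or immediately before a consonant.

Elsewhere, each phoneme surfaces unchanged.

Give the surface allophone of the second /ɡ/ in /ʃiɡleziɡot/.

/ɡ/ — between /i/ and /o/; rule 1 does not apply here → [ɡ].

[ɡ]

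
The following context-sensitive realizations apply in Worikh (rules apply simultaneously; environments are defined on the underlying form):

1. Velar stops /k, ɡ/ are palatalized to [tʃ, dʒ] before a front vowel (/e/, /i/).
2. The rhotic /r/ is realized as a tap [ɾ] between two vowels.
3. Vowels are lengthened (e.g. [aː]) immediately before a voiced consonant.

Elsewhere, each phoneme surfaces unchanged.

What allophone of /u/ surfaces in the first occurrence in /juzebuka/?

/u/ (between /j/ and /z/) occurs before a voiced consonant → [uː] by rule 3.

[uː]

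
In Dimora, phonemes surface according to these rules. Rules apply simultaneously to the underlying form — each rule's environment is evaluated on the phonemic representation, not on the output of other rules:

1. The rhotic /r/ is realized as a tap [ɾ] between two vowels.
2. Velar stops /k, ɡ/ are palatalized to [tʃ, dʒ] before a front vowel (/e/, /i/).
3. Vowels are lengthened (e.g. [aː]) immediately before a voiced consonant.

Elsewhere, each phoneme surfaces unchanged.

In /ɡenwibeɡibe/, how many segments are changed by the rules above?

Segments that undergo a rule: /ɡ/ → [dʒ] (rule 2); /e/ → [eː] (rule 3); /i/ → [iː] (rule 3); /e/ → [eː] (rule 3); /ɡ/ → [dʒ] (rule 2); /i/ → [iː] (rule 3).
All other segments surface unchanged.

6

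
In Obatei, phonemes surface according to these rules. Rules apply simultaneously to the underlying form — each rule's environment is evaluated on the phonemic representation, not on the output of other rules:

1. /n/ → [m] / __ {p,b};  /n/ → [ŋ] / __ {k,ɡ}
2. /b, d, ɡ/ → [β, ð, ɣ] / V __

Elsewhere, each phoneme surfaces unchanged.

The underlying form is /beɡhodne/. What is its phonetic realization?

/b/ (word-initial): rule 2 targets it, but not immediately after a vowel → unchanged [b].
/ɡ/ — between /e/ and /h/, immediately after a vowel — surfaces as [ɣ] (rule 2).
Rule 2 applies to /d/ (between /o/ and /n/: immediately after a vowel) → [ð].
/n/ (between /d/ and /e/) is in the target of rule 1 but the environment (before a labial or velar stop) is not met → [n].

[beɣhoðne]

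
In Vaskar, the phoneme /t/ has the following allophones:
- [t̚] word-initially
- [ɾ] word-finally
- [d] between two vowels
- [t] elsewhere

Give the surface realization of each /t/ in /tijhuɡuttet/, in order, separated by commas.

Occurrence 1 (position 1): word-initially → [t̚].
Occurrence 2 (position 8): no conditioning environment matches → elsewhere allophone [t].
Occurrence 3 (position 9): no conditioning environment matches → elsewhere allophone [t].
Occurrence 4 (position 11): word-finally → [ɾ].

[t̚], [t], [t], [ɾ]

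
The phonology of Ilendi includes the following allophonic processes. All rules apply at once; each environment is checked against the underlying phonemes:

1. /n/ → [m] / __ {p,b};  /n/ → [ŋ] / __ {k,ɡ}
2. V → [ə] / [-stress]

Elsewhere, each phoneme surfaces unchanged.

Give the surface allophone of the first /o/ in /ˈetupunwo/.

[ə]

/o/ meets the environment for rule 2 (in an unstressed syllable) → [ə].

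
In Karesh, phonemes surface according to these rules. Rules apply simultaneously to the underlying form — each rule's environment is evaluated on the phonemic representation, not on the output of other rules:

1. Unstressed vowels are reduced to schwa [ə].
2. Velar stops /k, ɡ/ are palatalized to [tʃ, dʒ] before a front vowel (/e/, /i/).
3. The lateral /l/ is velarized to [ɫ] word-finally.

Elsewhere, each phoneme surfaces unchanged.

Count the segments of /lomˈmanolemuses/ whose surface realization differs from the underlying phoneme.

Segments that undergo a rule: /o/ → [ə] (rule 1); /o/ → [ə] (rule 1); /e/ → [ə] (rule 1); /u/ → [ə] (rule 1); /e/ → [ə] (rule 1).
All other segments surface unchanged.

5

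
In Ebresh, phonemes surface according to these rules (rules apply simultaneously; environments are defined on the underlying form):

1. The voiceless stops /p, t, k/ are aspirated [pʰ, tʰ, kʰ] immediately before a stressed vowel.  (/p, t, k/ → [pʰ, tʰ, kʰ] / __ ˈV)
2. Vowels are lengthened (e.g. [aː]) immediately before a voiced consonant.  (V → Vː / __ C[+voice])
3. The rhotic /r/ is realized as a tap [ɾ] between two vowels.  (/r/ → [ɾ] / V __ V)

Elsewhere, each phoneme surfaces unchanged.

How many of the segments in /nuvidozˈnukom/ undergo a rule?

Segments that undergo a rule: /u/ → [uː] (rule 2); /i/ → [iː] (rule 2); /o/ → [oː] (rule 2); /o/ → [oː] (rule 2).
All other segments surface unchanged.

4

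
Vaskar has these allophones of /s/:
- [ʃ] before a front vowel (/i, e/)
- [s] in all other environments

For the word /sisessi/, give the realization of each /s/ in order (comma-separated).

[ʃ], [ʃ], [s], [ʃ]

Occurrence 1 (position 1): before a front vowel (/i, e/) → [ʃ].
Occurrence 2 (position 3): before a front vowel (/i, e/) → [ʃ].
Occurrence 3 (position 5): no conditioning environment matches → elsewhere allophone [s].
Occurrence 4 (position 6): before a front vowel (/i, e/) → [ʃ].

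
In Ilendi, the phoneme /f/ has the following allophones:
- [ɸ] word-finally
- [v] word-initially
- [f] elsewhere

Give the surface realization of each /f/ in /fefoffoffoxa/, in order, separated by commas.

[v], [f], [f], [f], [f], [f]

Occurrence 1 (position 1): word-initially → [v].
Occurrence 2 (position 3): no conditioning environment matches → elsewhere allophone [f].
Occurrence 3 (position 5): no conditioning environment matches → elsewhere allophone [f].
Occurrence 4 (position 6): no conditioning environment matches → elsewhere allophone [f].
Occurrence 5 (position 8): no conditioning environment matches → elsewhere allophone [f].
Occurrence 6 (position 9): no conditioning environment matches → elsewhere allophone [f].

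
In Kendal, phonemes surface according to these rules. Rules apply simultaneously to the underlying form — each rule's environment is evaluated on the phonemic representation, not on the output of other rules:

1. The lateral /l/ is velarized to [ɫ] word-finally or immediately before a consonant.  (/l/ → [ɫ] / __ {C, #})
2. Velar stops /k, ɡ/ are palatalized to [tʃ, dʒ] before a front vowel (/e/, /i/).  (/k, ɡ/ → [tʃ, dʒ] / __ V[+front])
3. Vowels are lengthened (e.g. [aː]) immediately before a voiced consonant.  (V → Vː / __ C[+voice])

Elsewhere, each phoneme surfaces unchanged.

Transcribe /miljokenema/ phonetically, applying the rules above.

/i/ meets the environment for rule 3 (before a voiced consonant) → [iː].
/l/ (between /i/ and /j/) occurs word-finally or immediately before a consonant → [ɫ] by rule 1.
/o/ (between /j/ and /k/) is in the target of rule 3 but the environment (before a voiced consonant) is not met → [o].
/k/ (between /o/ and /e/): before a front vowel, so rule 2 applies → [tʃ].
/e/ meets the environment for rule 3 (before a voiced consonant) → [eː].
/e/ (between /n/ and /m/): before a voiced consonant, so rule 3 applies → [eː].
/a/ — word-final; rule 3 does not apply here → [a].

[miːɫjotʃeːneːma]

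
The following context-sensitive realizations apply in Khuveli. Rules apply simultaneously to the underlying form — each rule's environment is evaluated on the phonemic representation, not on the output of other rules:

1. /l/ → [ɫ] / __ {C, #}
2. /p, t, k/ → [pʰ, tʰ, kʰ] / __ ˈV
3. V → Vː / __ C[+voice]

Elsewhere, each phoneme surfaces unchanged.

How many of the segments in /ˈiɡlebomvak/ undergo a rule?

Segments that undergo a rule: /i/ → [iː] (rule 3); /e/ → [eː] (rule 3); /o/ → [oː] (rule 3).
All other segments surface unchanged.

3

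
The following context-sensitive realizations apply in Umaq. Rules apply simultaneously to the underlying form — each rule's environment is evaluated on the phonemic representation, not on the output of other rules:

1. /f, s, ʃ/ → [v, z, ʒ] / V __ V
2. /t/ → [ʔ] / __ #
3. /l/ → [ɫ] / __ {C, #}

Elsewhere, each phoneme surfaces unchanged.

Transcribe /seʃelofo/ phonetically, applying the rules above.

[seʒelovo]

/s/ (word-initial) is in the target of rule 1 but the environment (between two vowels) is not met → [s].
/e/ — not in any rule's target class → [e].
/ʃ/ meets the environment for rule 1 (between two vowels) → [ʒ].
/e/ (between /ʃ/ and /l/): no rule targets it → [e].
/l/ (between /e/ and /o/): rule 3 targets it, but not word-finally or immediately before a consonant → unchanged [l].
/o/ (between /l/ and /f/): no rule targets it → [o].
/f/ (between /o/ and /o/): between two vowels, so rule 1 applies → [v].
/o/ (word-final): no rule targets it → [o].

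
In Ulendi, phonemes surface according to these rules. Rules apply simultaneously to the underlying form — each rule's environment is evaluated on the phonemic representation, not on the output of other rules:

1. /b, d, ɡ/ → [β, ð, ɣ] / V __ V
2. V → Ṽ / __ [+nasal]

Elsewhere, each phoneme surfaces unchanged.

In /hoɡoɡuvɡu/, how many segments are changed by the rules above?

Segments that undergo a rule: /ɡ/ → [ɣ] (rule 1); /ɡ/ → [ɣ] (rule 1).
All other segments surface unchanged.

2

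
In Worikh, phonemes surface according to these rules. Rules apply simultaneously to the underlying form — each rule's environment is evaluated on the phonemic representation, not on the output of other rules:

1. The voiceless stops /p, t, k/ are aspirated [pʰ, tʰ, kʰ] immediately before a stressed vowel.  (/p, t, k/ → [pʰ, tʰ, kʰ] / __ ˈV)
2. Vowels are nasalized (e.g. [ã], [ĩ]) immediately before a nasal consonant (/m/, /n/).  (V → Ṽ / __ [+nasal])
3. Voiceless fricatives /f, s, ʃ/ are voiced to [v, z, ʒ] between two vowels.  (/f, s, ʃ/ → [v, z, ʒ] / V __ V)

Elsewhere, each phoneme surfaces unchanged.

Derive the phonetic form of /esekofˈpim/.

/e/ — word-initial; rule 2 does not apply here → [e].
/s/ (between /e/ and /e/) occurs between two vowels → [z] by rule 3.
/e/ (between /s/ and /k/) is in the target of rule 2 but the environment (before a nasal consonant) is not met → [e].
/k/ (between /e/ and /o/) fails the environment for rule 1, so it stays [k].
/o/ (between /k/ and /f/) is in the target of rule 2 but the environment (before a nasal consonant) is not met → [o].
/f/ (between /o/ and /p/): rule 3 targets it, but not between two vowels → unchanged [f].
/p/ meets the environment for rule 1 (immediately before a stressed vowel) → [pʰ].
/i/ — between /p/ and /m/, before a nasal consonant — surfaces as [ĩ] (rule 2).
/m/ — not in any rule's target class → [m].

[ezekofˈpʰĩm]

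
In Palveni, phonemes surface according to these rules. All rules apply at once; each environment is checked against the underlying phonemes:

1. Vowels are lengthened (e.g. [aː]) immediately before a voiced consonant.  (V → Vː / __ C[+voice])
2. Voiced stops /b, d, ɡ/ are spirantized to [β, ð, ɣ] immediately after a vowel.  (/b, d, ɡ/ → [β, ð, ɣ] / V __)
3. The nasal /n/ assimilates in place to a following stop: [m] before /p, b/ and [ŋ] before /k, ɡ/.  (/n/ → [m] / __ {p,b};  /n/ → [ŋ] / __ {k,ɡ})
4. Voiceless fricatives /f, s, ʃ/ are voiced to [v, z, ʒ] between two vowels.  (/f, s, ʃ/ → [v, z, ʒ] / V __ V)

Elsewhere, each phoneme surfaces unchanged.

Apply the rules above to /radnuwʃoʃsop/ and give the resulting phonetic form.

/r/ — not in any rule's target class → [r].
Rule 1 applies to /a/ (between /r/ and /d/: before a voiced consonant) → [aː].
/d/ — between /a/ and /n/, immediately after a vowel — surfaces as [ð] (rule 2).
/n/ (between /d/ and /u/): rule 3 targets it, but not before a labial or velar stop → unchanged [n].
/u/ (between /n/ and /w/) occurs before a voiced consonant → [uː] by rule 1.
/w/ — not in any rule's target class → [w].
/ʃ/ (between /w/ and /o/): rule 4 targets it, but not between two vowels → unchanged [ʃ].
/o/ (between /ʃ/ and /ʃ/): rule 1 targets it, but not before a voiced consonant → unchanged [o].
/ʃ/ (between /o/ and /s/) is in the target of rule 4 but the environment (between two vowels) is not met → [ʃ].
/s/ (between /ʃ/ and /o/) is in the target of rule 4 but the environment (between two vowels) is not met → [s].
/o/ (between /s/ and /p/) fails the environment for rule 1, so it stays [o].
/p/ — not in any rule's target class → [p].

[raːðnuːwʃoʃsop]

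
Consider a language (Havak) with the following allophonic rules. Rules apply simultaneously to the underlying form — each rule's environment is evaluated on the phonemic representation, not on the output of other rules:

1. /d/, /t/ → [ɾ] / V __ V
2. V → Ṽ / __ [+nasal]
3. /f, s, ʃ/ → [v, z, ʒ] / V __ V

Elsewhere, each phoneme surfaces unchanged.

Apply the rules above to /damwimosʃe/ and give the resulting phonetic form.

[dãmwĩmosʃe]

/d/ (word-initial) is in the target of rule 1 but the environment (between two vowels) is not met → [d].
Rule 2 applies to /a/ (between /d/ and /m/: before a nasal consonant) → [ã].
/m/ — not in any rule's target class → [m].
/w/ stays [w].
/i/ — between /w/ and /m/, before a nasal consonant — surfaces as [ĩ] (rule 2).
/m/ (between /i/ and /o/): no rule targets it → [m].
/o/ (between /m/ and /s/): rule 2 targets it, but not before a nasal consonant → unchanged [o].
/s/ — between /o/ and /ʃ/; rule 3 does not apply here → [s].
/ʃ/ (between /s/ and /e/): rule 3 targets it, but not between two vowels → unchanged [ʃ].
/e/ (word-final) is in the target of rule 2 but the environment (before a nasal consonant) is not met → [e].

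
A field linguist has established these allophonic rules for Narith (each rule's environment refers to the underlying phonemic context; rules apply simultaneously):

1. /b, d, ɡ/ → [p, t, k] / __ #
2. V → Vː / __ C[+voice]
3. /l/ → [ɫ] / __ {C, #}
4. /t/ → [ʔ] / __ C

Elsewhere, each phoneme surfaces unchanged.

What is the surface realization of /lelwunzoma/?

[leːɫwuːnzoːma]

/l/ (word-initial) fails the environment for rule 3, so it stays [l].
/e/ (between /l/ and /l/) occurs before a voiced consonant → [eː] by rule 2.
/l/ (between /e/ and /w/): word-finally or immediately before a consonant, so rule 3 applies → [ɫ].
/w/ — not in any rule's target class → [w].
/u/ (between /w/ and /n/): before a voiced consonant, so rule 2 applies → [uː].
/n/ stays [n].
/z/ (between /n/ and /o/): no rule targets it → [z].
/o/ — between /z/ and /m/, before a voiced consonant — surfaces as [oː] (rule 2).
/m/ stays [m].
/a/ (word-final) is in the target of rule 2 but the environment (before a voiced consonant) is not met → [a].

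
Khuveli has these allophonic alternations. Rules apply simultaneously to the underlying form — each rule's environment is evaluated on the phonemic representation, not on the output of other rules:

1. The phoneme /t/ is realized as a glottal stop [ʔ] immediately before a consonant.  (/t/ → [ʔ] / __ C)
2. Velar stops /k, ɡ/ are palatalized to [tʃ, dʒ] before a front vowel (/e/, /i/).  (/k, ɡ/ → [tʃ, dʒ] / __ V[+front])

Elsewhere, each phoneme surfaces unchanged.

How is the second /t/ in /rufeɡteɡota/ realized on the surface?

[t]

/t/ (between /o/ and /a/) fails the environment for rule 1, so it stays [t].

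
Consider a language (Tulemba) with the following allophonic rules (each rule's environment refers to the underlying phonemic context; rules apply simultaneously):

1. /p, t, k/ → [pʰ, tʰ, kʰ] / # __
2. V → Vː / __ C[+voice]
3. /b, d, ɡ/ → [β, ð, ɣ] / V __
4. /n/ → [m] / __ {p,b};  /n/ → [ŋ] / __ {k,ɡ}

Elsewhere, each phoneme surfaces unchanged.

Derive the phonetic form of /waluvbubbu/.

/w/ stays [w].
Rule 2 applies to /a/ (between /w/ and /l/: before a voiced consonant) → [aː].
/l/ (between /a/ and /u/): no rule targets it → [l].
/u/ (between /l/ and /v/): before a voiced consonant, so rule 2 applies → [uː].
/v/ — not in any rule's target class → [v].
/b/ (between /v/ and /u/) is in the target of rule 3 but the environment (immediately after a vowel) is not met → [b].
/u/ (between /b/ and /b/): before a voiced consonant, so rule 2 applies → [uː].
/b/ — between /u/ and /b/, immediately after a vowel — surfaces as [β] (rule 3).
/b/ (between /b/ and /u/) fails the environment for rule 3, so it stays [b].
/u/ (word-final): rule 2 targets it, but not before a voiced consonant → unchanged [u].

[waːluːvbuːβbu]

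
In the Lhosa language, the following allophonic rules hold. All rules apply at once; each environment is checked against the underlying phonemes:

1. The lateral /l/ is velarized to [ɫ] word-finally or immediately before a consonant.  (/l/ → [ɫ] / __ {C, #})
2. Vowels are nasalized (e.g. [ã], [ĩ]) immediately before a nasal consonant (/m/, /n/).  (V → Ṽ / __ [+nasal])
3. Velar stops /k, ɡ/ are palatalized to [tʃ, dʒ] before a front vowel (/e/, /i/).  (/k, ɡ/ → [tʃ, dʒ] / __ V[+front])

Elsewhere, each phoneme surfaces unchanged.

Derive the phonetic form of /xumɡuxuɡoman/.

[xũmɡuxuɡõmãn]

/x/ (word-initial) is unaffected → [x].
/u/ — between /x/ and /m/, before a nasal consonant — surfaces as [ũ] (rule 2).
/m/ — not in any rule's target class → [m].
/ɡ/ — between /m/ and /u/; rule 3 does not apply here → [ɡ].
/u/ (between /ɡ/ and /x/): rule 2 targets it, but not before a nasal consonant → unchanged [u].
/x/ stays [x].
/u/ (between /x/ and /ɡ/): rule 2 targets it, but not before a nasal consonant → unchanged [u].
/ɡ/ — between /u/ and /o/; rule 3 does not apply here → [ɡ].
/o/ — between /ɡ/ and /m/, before a nasal consonant — surfaces as [õ] (rule 2).
/m/ (between /o/ and /a/): no rule targets it → [m].
/a/ (between /m/ and /n/): before a nasal consonant, so rule 2 applies → [ã].
/n/ (word-final): no rule targets it → [n].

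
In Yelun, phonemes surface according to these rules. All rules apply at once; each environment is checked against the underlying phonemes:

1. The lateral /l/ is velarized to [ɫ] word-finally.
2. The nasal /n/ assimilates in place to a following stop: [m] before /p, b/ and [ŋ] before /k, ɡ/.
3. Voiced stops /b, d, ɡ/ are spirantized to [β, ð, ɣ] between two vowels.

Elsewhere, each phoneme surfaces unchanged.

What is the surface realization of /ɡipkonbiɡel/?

[ɡipkombiɣeɫ]

/ɡ/ (word-initial) is in the target of rule 3 but the environment (between two vowels) is not met → [ɡ].
/i/ stays [i].
/p/ — not in any rule's target class → [p].
/k/ (between /p/ and /o/) is unaffected → [k].
/o/ (between /k/ and /n/): no rule targets it → [o].
Rule 2 applies to /n/ (between /o/ and /b/: before a labial or velar stop) → [m].
/b/ (between /n/ and /i/) fails the environment for rule 3, so it stays [b].
/i/ (between /b/ and /ɡ/) is unaffected → [i].
/ɡ/ — between /i/ and /e/, between two vowels — surfaces as [ɣ] (rule 3).
/e/ — not in any rule's target class → [e].
/l/ (word-final) occurs word-finally → [ɫ] by rule 1.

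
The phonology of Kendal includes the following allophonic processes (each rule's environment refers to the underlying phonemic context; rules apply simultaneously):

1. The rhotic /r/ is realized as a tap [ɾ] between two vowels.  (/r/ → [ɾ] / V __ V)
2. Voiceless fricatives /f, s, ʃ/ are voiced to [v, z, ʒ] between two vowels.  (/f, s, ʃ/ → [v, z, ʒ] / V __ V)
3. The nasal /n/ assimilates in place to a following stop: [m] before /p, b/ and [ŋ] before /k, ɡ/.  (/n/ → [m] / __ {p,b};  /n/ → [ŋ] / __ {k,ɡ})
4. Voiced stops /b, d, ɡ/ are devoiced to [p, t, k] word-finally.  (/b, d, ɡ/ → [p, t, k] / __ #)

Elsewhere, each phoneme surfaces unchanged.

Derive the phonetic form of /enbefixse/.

/e/ (word-initial): no rule targets it → [e].
/n/ meets the environment for rule 3 (before a labial or velar stop) → [m].
/b/ (between /n/ and /e/): rule 4 targets it, but not word-finally → unchanged [b].
/e/ stays [e].
Rule 2 applies to /f/ (between /e/ and /i/: between two vowels) → [v].
/i/ (between /f/ and /x/) is unaffected → [i].
/x/ stays [x].
/s/ (between /x/ and /e/): rule 2 targets it, but not between two vowels → unchanged [s].
/e/ stays [e].

[embevixse]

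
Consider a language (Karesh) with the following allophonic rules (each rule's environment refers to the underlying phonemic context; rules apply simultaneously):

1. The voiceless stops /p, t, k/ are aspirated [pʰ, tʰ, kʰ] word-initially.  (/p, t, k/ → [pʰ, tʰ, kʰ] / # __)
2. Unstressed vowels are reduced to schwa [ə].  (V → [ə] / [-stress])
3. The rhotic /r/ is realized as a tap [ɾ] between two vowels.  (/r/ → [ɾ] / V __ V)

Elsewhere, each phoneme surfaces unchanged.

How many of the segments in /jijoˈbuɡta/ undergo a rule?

Segments that undergo a rule: /i/ → [ə] (rule 2); /o/ → [ə] (rule 2); /a/ → [ə] (rule 2).
All other segments surface unchanged.

3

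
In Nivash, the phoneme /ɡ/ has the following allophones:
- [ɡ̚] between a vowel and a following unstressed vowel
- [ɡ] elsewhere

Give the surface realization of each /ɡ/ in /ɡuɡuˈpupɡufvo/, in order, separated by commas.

[ɡ], [ɡ̚], [ɡ]

Occurrence 1 (position 1): no conditioning environment matches → elsewhere allophone [ɡ].
Occurrence 2 (position 3): between a vowel and a following unstressed vowel → [ɡ̚].
Occurrence 3 (position 8): no conditioning environment matches → elsewhere allophone [ɡ].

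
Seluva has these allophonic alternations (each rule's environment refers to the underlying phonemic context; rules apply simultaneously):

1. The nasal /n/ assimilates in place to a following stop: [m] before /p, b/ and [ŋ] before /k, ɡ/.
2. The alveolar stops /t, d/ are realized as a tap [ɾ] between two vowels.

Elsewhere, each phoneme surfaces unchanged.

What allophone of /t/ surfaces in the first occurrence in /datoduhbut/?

/t/ meets the environment for rule 2 (between two vowels) → [ɾ].

[ɾ]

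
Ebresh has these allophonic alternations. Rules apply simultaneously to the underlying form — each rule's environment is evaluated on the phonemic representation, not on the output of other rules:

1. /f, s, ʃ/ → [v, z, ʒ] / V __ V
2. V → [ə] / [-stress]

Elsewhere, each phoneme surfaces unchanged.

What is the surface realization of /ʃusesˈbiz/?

/ʃ/ (word-initial): rule 1 targets it, but not between two vowels → unchanged [ʃ].
/u/ (between /ʃ/ and /s/) occurs in an unstressed syllable → [ə] by rule 2.
/s/ (between /u/ and /e/) occurs between two vowels → [z] by rule 1.
/e/ meets the environment for rule 2 (in an unstressed syllable) → [ə].
/s/ — between /e/ and /b/; rule 1 does not apply here → [s].
/b/ stays [b].
/i/ — between /b/ and /z/; rule 2 does not apply here → [i].
/z/ (word-final) is unaffected → [z].

[ʃəzəsˈbiz]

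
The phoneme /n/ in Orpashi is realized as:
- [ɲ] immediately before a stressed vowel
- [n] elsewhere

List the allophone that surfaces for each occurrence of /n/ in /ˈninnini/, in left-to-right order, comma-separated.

Occurrence 1 (position 1): immediately before a stressed vowel → [ɲ].
Occurrence 2 (position 3): no conditioning environment matches → elsewhere allophone [n].
Occurrence 3 (position 4): no conditioning environment matches → elsewhere allophone [n].
Occurrence 4 (position 6): no conditioning environment matches → elsewhere allophone [n].

[ɲ], [n], [n], [n]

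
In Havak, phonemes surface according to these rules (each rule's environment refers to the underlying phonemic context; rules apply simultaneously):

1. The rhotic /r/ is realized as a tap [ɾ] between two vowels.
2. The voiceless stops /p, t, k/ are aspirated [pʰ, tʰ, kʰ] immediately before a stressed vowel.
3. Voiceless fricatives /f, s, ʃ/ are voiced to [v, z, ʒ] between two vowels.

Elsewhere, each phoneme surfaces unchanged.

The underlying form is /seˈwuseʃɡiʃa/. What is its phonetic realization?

[seˈwuzeʃɡiʒa]

/s/ — word-initial; rule 3 does not apply here → [s].
/e/ (between /s/ and /w/): no rule targets it → [e].
/w/ (between /e/ and /u/): no rule targets it → [w].
/u/ stays [u].
/s/ (between /u/ and /e/): between two vowels, so rule 3 applies → [z].
/e/ (between /s/ and /ʃ/) is unaffected → [e].
/ʃ/ (between /e/ and /ɡ/): rule 3 targets it, but not between two vowels → unchanged [ʃ].
/ɡ/ (between /ʃ/ and /i/): no rule targets it → [ɡ].
/i/ (between /ɡ/ and /ʃ/): no rule targets it → [i].
Rule 3 applies to /ʃ/ (between /i/ and /a/: between two vowels) → [ʒ].
/a/ stays [a].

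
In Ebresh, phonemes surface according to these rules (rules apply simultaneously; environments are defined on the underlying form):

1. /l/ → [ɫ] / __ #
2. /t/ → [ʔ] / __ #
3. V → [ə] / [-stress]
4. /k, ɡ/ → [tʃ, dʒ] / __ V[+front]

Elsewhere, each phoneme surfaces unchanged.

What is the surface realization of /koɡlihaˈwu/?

[kəɡləhəˈwu]

/k/ — word-initial; rule 4 does not apply here → [k].
/o/ — between /k/ and /ɡ/, in an unstressed syllable — surfaces as [ə] (rule 3).
/ɡ/ — between /o/ and /l/; rule 4 does not apply here → [ɡ].
/l/ — between /ɡ/ and /i/; rule 1 does not apply here → [l].
Rule 3 applies to /i/ (between /l/ and /h/: in an unstressed syllable) → [ə].
/h/ stays [h].
/a/ meets the environment for rule 3 (in an unstressed syllable) → [ə].
/w/ (between /a/ and /u/): no rule targets it → [w].
/u/ (word-final): rule 3 targets it, but not in an unstressed syllable → unchanged [u].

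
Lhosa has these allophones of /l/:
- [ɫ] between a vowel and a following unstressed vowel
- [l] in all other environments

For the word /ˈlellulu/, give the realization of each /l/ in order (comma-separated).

Occurrence 1 (position 1): no conditioning environment matches → elsewhere allophone [l].
Occurrence 2 (position 3): no conditioning environment matches → elsewhere allophone [l].
Occurrence 3 (position 4): no conditioning environment matches → elsewhere allophone [l].
Occurrence 4 (position 6): between a vowel and a following unstressed vowel → [ɫ].

[l], [l], [l], [ɫ]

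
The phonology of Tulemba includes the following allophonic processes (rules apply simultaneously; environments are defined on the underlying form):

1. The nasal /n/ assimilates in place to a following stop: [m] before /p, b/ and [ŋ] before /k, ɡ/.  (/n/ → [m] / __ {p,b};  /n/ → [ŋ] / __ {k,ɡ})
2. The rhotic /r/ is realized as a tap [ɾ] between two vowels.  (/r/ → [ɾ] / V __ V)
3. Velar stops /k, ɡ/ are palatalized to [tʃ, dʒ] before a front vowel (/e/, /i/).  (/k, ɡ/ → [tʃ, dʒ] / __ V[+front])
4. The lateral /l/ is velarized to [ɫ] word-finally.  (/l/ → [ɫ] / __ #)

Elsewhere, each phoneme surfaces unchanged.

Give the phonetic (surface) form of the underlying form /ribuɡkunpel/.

[ribuɡkumpeɫ]

/r/ (word-initial): rule 2 targets it, but not between two vowels → unchanged [r].
/i/ (between /r/ and /b/) is unaffected → [i].
/b/ (between /i/ and /u/): no rule targets it → [b].
/u/ (between /b/ and /ɡ/): no rule targets it → [u].
/ɡ/ (between /u/ and /k/): rule 3 targets it, but not before a front vowel → unchanged [ɡ].
/k/ (between /ɡ/ and /u/) is in the target of rule 3 but the environment (before a front vowel) is not met → [k].
/u/ (between /k/ and /n/): no rule targets it → [u].
/n/ meets the environment for rule 1 (before a labial or velar stop) → [m].
/p/ (between /n/ and /e/) is unaffected → [p].
/e/ stays [e].
/l/ (word-final): word-finally, so rule 4 applies → [ɫ].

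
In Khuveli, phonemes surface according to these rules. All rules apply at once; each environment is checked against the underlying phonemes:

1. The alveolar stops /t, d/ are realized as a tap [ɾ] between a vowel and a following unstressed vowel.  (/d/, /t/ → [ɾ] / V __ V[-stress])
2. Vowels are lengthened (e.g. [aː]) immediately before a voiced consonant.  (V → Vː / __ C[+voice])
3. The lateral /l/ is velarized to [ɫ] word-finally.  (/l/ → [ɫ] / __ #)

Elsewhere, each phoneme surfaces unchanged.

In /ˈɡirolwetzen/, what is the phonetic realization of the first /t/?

/t/ (between /e/ and /z/) fails the environment for rule 1, so it stays [t].

[t]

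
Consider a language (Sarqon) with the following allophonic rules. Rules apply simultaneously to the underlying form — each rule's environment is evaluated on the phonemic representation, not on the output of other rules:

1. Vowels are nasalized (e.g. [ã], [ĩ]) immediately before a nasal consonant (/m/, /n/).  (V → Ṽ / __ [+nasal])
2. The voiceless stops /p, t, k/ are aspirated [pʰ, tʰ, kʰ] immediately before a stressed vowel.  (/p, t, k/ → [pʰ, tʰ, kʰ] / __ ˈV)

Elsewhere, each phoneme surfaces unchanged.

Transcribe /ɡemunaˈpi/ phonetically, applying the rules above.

/ɡ/ stays [ɡ].
/e/ (between /ɡ/ and /m/) occurs before a nasal consonant → [ẽ] by rule 1.
/m/ — not in any rule's target class → [m].
/u/ (between /m/ and /n/): before a nasal consonant, so rule 1 applies → [ũ].
/n/ (between /u/ and /a/) is unaffected → [n].
/a/ (between /n/ and /p/) is in the target of rule 1 but the environment (before a nasal consonant) is not met → [a].
/p/ (between /a/ and /i/): immediately before a stressed vowel, so rule 2 applies → [pʰ].
/i/ (word-final) is in the target of rule 1 but the environment (before a nasal consonant) is not met → [i].

[ɡẽmũnaˈpʰi]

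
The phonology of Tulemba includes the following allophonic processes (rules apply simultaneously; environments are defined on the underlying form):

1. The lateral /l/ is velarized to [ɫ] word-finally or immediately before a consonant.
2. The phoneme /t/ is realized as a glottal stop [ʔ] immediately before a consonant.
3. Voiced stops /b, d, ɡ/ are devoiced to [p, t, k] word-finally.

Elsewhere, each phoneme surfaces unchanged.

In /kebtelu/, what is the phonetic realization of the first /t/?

[t]

/t/ — between /b/ and /e/; rule 2 does not apply here → [t].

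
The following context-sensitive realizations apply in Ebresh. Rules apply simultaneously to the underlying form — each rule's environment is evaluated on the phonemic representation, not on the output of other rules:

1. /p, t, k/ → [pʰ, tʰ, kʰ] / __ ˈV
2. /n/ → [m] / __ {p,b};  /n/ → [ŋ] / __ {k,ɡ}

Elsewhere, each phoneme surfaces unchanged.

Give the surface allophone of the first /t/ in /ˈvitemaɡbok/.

/t/ (between /i/ and /e/) fails the environment for rule 1, so it stays [t].

[t]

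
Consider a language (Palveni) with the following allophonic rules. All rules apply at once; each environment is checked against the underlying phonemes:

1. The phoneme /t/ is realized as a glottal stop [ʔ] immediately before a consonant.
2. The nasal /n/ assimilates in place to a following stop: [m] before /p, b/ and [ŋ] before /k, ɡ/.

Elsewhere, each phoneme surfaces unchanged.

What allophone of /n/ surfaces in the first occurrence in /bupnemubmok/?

[n]

/n/ (between /p/ and /e/) is in the target of rule 2 but the environment (before a labial or velar stop) is not met → [n].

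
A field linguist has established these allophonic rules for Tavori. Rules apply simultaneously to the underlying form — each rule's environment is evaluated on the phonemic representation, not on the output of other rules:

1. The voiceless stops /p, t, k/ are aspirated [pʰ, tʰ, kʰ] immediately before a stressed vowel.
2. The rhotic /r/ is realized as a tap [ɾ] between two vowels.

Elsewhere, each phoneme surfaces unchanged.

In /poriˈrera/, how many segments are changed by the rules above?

Segments that undergo a rule: /r/ → [ɾ] (rule 2); /r/ → [ɾ] (rule 2); /r/ → [ɾ] (rule 2).
All other segments surface unchanged.

3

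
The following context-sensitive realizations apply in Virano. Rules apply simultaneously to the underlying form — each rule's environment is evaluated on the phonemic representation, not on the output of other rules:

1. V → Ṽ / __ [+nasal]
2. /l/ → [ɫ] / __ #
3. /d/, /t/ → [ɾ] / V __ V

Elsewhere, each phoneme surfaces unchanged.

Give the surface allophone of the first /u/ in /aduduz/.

/u/ (between /d/ and /d/) is in the target of rule 1 but the environment (before a nasal consonant) is not met → [u].

[u]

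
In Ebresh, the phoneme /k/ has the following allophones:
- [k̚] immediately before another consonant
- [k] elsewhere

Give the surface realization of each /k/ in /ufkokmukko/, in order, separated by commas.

Occurrence 1 (position 3): no conditioning environment matches → elsewhere allophone [k].
Occurrence 2 (position 5): immediately before another consonant → [k̚].
Occurrence 3 (position 8): immediately before another consonant → [k̚].
Occurrence 4 (position 9): no conditioning environment matches → elsewhere allophone [k].

[k], [k̚], [k̚], [k]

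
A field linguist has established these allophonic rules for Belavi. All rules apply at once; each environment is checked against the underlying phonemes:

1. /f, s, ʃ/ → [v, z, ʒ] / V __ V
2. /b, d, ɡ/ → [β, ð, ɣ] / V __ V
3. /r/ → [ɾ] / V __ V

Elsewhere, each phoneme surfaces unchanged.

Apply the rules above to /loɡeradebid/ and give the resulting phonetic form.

/ɡ/ meets the environment for rule 2 (between two vowels) → [ɣ].
/r/ (between /e/ and /a/) occurs between two vowels → [ɾ] by rule 3.
/d/ meets the environment for rule 2 (between two vowels) → [ð].
Rule 2 applies to /b/ (between /e/ and /i/: between two vowels) → [β].
/d/ — word-final; rule 2 does not apply here → [d].

[loɣeɾaðeβid]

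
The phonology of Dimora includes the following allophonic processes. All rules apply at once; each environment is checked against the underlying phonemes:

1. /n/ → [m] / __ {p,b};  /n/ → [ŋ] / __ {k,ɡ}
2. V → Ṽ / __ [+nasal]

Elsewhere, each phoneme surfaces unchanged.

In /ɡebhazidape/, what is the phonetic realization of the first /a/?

/a/ — between /h/ and /z/; rule 2 does not apply here → [a].

[a]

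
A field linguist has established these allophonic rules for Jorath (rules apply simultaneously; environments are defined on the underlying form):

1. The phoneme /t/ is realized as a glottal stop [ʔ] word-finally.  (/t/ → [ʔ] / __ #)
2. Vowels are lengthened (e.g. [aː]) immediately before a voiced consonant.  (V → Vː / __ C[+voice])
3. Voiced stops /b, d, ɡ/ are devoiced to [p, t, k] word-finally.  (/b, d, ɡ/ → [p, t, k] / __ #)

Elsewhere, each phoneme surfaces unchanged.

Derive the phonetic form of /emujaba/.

/e/ — word-initial, before a voiced consonant — surfaces as [eː] (rule 2).
/m/ (between /e/ and /u/): no rule targets it → [m].
Rule 2 applies to /u/ (between /m/ and /j/: before a voiced consonant) → [uː].
/j/ — not in any rule's target class → [j].
/a/ — between /j/ and /b/, before a voiced consonant — surfaces as [aː] (rule 2).
/b/ (between /a/ and /a/): rule 3 targets it, but not word-finally → unchanged [b].
/a/ — word-final; rule 2 does not apply here → [a].

[eːmuːjaːba]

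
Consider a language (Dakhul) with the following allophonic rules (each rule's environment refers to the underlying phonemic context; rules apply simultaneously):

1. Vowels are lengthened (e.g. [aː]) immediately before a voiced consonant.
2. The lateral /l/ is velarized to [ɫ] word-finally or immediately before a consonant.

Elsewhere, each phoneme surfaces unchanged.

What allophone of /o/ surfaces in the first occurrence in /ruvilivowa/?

/o/ (between /v/ and /w/) occurs before a voiced consonant → [oː] by rule 1.

[oː]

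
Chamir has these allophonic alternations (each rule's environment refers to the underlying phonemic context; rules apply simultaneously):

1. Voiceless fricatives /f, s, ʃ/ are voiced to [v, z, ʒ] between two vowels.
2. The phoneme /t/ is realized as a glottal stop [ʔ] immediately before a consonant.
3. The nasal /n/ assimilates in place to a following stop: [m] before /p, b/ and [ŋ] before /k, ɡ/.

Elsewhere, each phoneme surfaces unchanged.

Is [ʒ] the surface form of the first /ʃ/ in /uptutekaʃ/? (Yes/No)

/ʃ/ — word-final; rule 1 does not apply here → [ʃ].
The actual realization is [ʃ], not [ʒ].

No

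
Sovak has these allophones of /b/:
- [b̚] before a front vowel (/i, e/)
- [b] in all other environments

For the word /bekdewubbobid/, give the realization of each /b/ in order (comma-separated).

[b̚], [b], [b], [b̚]

Occurrence 1 (position 1): before a front vowel (/i, e/) → [b̚].
Occurrence 2 (position 8): no conditioning environment matches → elsewhere allophone [b].
Occurrence 3 (position 9): no conditioning environment matches → elsewhere allophone [b].
Occurrence 4 (position 11): before a front vowel (/i, e/) → [b̚].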